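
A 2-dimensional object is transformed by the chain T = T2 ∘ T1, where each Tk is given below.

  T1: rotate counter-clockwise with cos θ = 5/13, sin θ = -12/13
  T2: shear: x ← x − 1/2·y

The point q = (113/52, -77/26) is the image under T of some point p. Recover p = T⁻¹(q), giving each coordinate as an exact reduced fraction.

T1 = [5/13 12/13 0; -12/13 5/13 0; 0 0 1]
T2·T1 = [11/13 19/26 0; -12/13 5/13 0; 0 0 1]
det M = 1; M⁻¹ = [5/13 -19/26 0; 12/13 11/13 0; 0 0 1]
M⁻¹ · (113/52, -77/26)ᵀ = (3, -1/2)ᵀ

p = (3, -1/2)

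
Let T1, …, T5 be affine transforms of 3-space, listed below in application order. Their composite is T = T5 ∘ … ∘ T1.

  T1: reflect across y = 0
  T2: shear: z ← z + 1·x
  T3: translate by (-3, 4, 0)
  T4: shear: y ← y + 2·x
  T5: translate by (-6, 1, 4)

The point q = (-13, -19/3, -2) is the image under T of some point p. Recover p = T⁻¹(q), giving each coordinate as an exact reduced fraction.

p = (-4, -8/3, -2)

T1 = [1 0 0 0; 0 -1 0 0; 0 0 1 0; 0 0 0 1]
T2·T1 = [1 0 0 0; 0 -1 0 0; 1 0 1 0; 0 0 0 1]
T3·…·T1 = [1 0 0 -3; 0 -1 0 4; 1 0 1 0; 0 0 0 1]
T4·…·T1 = [1 0 0 -3; 2 -1 0 -2; 1 0 1 0; 0 0 0 1]
T5·…·T1 = [1 0 0 -9; 2 -1 0 -1; 1 0 1 4; 0 0 0 1]
det M = -1; M⁻¹ = [1 0 0 9; 2 -1 0 17; -1 0 1 -13; 0 0 0 1]
M⁻¹ · (-13, -19/3, -2)ᵀ = (-4, -8/3, -2)ᵀ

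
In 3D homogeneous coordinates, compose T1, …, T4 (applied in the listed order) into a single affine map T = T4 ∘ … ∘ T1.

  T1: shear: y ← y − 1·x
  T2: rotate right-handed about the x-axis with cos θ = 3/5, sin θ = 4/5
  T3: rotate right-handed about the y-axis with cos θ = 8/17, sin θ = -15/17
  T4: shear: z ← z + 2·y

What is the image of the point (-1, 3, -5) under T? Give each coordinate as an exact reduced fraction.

T1 shear: y ← y − 1·x: (-1, 3, -5) → (-1, 4, -5)
T2 rotate right-handed about the x-axis with cos θ = 3/5, sin θ = 4/5: (-1, 4, -5) → (-1, 32/5, 1/5)
T3 rotate right-handed about the y-axis with cos θ = 8/17, sin θ = -15/17: (-1, 32/5, 1/5) → (-11/17, 32/5, -67/85)
T4 shear: z ← z + 2·y: (-11/17, 32/5, -67/85) → (-11/17, 32/5, 1021/85)

T(p) = (-11/17, 32/5, 1021/85)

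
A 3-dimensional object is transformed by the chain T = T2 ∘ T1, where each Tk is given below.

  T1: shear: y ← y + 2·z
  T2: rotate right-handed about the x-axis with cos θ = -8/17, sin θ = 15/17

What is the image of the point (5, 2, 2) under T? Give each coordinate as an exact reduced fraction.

T(p) = (5, -78/17, 74/17)

T1 shear: y ← y + 2·z: (5, 2, 2) → (5, 6, 2)
T2 rotate right-handed about the x-axis with cos θ = -8/17, sin θ = 15/17: (5, 6, 2) → (5, -78/17, 74/17)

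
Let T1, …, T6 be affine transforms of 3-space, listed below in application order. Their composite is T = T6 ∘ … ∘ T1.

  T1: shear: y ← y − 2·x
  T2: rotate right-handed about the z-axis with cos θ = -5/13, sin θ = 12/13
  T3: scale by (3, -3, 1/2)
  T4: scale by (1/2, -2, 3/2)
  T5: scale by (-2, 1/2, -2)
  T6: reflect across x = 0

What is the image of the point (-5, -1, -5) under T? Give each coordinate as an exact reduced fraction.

T1 shear: y ← y − 2·x: (-5, -1, -5) → (-5, 9, -5)
T2 rotate right-handed about the z-axis with cos θ = -5/13, sin θ = 12/13: (-5, 9, -5) → (-83/13, -105/13, -5)
T3 scale by (3, -3, 1/2): (-83/13, -105/13, -5) → (-249/13, 315/13, -5/2)
T4 scale by (1/2, -2, 3/2): (-249/13, 315/13, -5/2) → (-249/26, -630/13, -15/4)
T5 scale by (-2, 1/2, -2): (-249/26, -630/13, -15/4) → (249/13, -315/13, 15/2)
T6 reflect across x = 0: (249/13, -315/13, 15/2) → (-249/13, -315/13, 15/2)

T(p) = (-249/13, -315/13, 15/2)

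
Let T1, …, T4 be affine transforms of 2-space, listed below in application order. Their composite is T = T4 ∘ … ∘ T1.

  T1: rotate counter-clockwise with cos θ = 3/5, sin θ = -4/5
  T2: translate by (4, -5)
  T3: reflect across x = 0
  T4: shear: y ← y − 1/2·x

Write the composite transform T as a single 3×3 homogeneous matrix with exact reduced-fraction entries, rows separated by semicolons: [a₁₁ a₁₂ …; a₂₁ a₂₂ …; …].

T = [-3/5 -4/5 -4; -1/2 1 -3; 0 0 1]

T1 = [3/5 4/5 0; -4/5 3/5 0; 0 0 1]
T2·T1 = [3/5 4/5 4; -4/5 3/5 -5; 0 0 1]
T3·…·T1 = [-3/5 -4/5 -4; -4/5 3/5 -5; 0 0 1]
T4·…·T1 = [-3/5 -4/5 -4; -1/2 1 -3; 0 0 1]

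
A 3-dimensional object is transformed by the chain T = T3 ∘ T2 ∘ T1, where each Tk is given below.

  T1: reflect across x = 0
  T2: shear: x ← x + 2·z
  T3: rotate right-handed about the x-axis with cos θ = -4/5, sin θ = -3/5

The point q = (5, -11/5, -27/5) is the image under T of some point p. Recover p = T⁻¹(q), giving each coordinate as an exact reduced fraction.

T1 = [-1 0 0 0; 0 1 0 0; 0 0 1 0; 0 0 0 1]
T2·T1 = [-1 0 2 0; 0 1 0 0; 0 0 1 0; 0 0 0 1]
T3·…·T1 = [-1 0 2 0; 0 -4/5 3/5 0; 0 -3/5 -4/5 0; 0 0 0 1]
det M = -1; M⁻¹ = [-1 6/5 -8/5 0; 0 -4/5 -3/5 0; 0 3/5 -4/5 0; 0 0 0 1]
M⁻¹ · (5, -11/5, -27/5)ᵀ = (1, 5, 3)ᵀ

p = (1, 5, 3)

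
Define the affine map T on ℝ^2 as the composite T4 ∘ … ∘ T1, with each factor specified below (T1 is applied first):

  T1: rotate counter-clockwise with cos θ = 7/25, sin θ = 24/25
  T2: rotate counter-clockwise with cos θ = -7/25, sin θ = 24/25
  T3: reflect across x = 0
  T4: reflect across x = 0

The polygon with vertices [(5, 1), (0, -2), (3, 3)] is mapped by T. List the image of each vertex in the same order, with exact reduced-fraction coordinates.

T1 rotate counter-clockwise with cos θ = 7/25, sin θ = 24/25: (5, 1) → (11/25, 127/25); (0, -2) → (48/25, -14/25); (3, 3) → (-51/25, 93/25)
T2 rotate counter-clockwise with cos θ = -7/25, sin θ = 24/25: (11/25, 127/25) → (-5, -1); (48/25, -14/25) → (0, 2); (-51/25, 93/25) → (-3, -3)
T3 reflect across x = 0: (-5, -1) → (5, -1); (0, 2) → (0, 2); (-3, -3) → (3, -3)
T4 reflect across x = 0: (5, -1) → (-5, -1); (0, 2) → (0, 2); (3, -3) → (-3, -3)

image vertices: (-5, -1), (0, 2), (-3, -3)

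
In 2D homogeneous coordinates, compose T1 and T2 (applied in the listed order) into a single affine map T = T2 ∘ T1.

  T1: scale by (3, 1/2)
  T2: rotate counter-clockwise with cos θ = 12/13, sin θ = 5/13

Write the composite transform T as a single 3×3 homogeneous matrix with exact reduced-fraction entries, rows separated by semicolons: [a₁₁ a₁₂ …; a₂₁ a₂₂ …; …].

T1 = [3 0 0; 0 1/2 0; 0 0 1]
T2·T1 = [36/13 -5/26 0; 15/13 6/13 0; 0 0 1]

T = [36/13 -5/26 0; 15/13 6/13 0; 0 0 1]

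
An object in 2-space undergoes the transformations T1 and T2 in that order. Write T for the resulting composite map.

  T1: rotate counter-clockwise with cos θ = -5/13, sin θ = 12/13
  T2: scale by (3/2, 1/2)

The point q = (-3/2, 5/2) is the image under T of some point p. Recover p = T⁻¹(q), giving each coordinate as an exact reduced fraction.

p = (5, -1)

T1 = [-5/13 -12/13 0; 12/13 -5/13 0; 0 0 1]
T2·T1 = [-15/26 -18/13 0; 6/13 -5/26 0; 0 0 1]
det M = 3/4; M⁻¹ = [-10/39 24/13 0; -8/13 -10/13 0; 0 0 1]
M⁻¹ · (-3/2, 5/2)ᵀ = (5, -1)ᵀ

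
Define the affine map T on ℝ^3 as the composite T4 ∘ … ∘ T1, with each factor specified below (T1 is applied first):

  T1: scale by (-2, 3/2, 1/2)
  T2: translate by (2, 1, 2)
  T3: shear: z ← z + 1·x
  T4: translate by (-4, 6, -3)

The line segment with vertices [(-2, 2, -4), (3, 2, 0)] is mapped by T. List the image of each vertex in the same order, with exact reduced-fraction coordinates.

T1 scale by (-2, 3/2, 1/2): (-2, 2, -4) → (4, 3, -2); (3, 2, 0) → (-6, 3, 0)
T2 translate by (2, 1, 2): (4, 3, -2) → (6, 4, 0); (-6, 3, 0) → (-4, 4, 2)
T3 shear: z ← z + 1·x: (6, 4, 0) → (6, 4, 6); (-4, 4, 2) → (-4, 4, -2)
T4 translate by (-4, 6, -3): (6, 4, 6) → (2, 10, 3); (-4, 4, -2) → (-8, 10, -5)

image vertices: (2, 10, 3), (-8, 10, -5)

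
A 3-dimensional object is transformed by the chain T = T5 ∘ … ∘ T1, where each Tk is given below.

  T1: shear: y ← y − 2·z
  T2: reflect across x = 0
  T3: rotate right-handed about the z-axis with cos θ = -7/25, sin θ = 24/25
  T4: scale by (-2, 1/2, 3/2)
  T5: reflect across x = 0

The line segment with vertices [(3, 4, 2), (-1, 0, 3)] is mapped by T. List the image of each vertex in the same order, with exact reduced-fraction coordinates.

image vertices: (42/25, -36/25, 3), (274/25, 33/25, 9/2)

T1 shear: y ← y − 2·z: (3, 4, 2) → (3, 0, 2); (-1, 0, 3) → (-1, -6, 3)
T2 reflect across x = 0: (3, 0, 2) → (-3, 0, 2); (-1, -6, 3) → (1, -6, 3)
T3 rotate right-handed about the z-axis with cos θ = -7/25, sin θ = 24/25: (-3, 0, 2) → (21/25, -72/25, 2); (1, -6, 3) → (137/25, 66/25, 3)
T4 scale by (-2, 1/2, 3/2): (21/25, -72/25, 2) → (-42/25, -36/25, 3); (137/25, 66/25, 3) → (-274/25, 33/25, 9/2)
T5 reflect across x = 0: (-42/25, -36/25, 3) → (42/25, -36/25, 3); (-274/25, 33/25, 9/2) → (274/25, 33/25, 9/2)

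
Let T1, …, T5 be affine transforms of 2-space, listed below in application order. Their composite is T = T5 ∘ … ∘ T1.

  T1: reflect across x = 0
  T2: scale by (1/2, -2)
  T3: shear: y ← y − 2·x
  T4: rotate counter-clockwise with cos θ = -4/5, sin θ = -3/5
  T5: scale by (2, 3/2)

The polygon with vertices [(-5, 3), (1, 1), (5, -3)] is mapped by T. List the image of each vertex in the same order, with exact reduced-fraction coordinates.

T1 reflect across x = 0: (-5, 3) → (5, 3); (1, 1) → (-1, 1); (5, -3) → (-5, -3)
T2 scale by (1/2, -2): (5, 3) → (5/2, -6); (-1, 1) → (-1/2, -2); (-5, -3) → (-5/2, 6)
T3 shear: y ← y − 2·x: (5/2, -6) → (5/2, -11); (-1/2, -2) → (-1/2, -1); (-5/2, 6) → (-5/2, 11)
T4 rotate counter-clockwise with cos θ = -4/5, sin θ = -3/5: (5/2, -11) → (-43/5, 73/10); (-1/2, -1) → (-1/5, 11/10); (-5/2, 11) → (43/5, -73/10)
T5 scale by (2, 3/2): (-43/5, 73/10) → (-86/5, 219/20); (-1/5, 11/10) → (-2/5, 33/20); (43/5, -73/10) → (86/5, -219/20)

image vertices: (-86/5, 219/20), (-2/5, 33/20), (86/5, -219/20)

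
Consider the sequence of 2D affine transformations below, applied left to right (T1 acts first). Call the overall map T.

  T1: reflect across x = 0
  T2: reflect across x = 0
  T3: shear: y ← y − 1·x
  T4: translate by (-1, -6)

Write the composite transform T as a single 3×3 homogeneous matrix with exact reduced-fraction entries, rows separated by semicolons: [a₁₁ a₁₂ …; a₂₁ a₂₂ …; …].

T = [1 0 -1; -1 1 -6; 0 0 1]

T1 = [-1 0 0; 0 1 0; 0 0 1]
T2·T1 = [1 0 0; 0 1 0; 0 0 1]
T3·…·T1 = [1 0 0; -1 1 0; 0 0 1]
T4·…·T1 = [1 0 -1; -1 1 -6; 0 0 1]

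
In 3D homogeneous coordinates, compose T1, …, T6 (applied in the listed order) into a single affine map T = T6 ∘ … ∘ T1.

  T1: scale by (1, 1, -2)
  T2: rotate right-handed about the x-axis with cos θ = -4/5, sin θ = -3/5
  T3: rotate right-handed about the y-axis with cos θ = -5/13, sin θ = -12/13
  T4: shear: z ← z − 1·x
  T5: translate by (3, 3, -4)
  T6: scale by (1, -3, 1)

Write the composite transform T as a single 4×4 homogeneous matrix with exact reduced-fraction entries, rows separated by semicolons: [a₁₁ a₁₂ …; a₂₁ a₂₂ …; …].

T = [-5/13 36/65 -96/65 3; 0 12/5 18/5 -9; 17/13 -21/65 56/65 -4; 0 0 0 1]

T1 = [1 0 0 0; 0 1 0 0; 0 0 -2 0; 0 0 0 1]
T2·T1 = [1 0 0 0; 0 -4/5 -6/5 0; 0 -3/5 8/5 0; 0 0 0 1]
T3·…·T1 = [-5/13 36/65 -96/65 0; 0 -4/5 -6/5 0; 12/13 3/13 -8/13 0; 0 0 0 1]
T4·…·T1 = [-5/13 36/65 -96/65 0; 0 -4/5 -6/5 0; 17/13 -21/65 56/65 0; 0 0 0 1]
T5·…·T1 = [-5/13 36/65 -96/65 3; 0 -4/5 -6/5 3; 17/13 -21/65 56/65 -4; 0 0 0 1]
T6·…·T1 = [-5/13 36/65 -96/65 3; 0 12/5 18/5 -9; 17/13 -21/65 56/65 -4; 0 0 0 1]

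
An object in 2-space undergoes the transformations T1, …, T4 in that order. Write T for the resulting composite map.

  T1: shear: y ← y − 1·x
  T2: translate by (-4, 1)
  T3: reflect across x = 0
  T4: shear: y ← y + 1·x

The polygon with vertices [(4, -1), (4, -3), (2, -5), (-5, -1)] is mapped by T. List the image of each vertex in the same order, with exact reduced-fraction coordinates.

T1 shear: y ← y − 1·x: (4, -1) → (4, -5); (4, -3) → (4, -7); (2, -5) → (2, -7); (-5, -1) → (-5, 4)
T2 translate by (-4, 1): (4, -5) → (0, -4); (4, -7) → (0, -6); (2, -7) → (-2, -6); (-5, 4) → (-9, 5)
T3 reflect across x = 0: (0, -4) → (0, -4); (0, -6) → (0, -6); (-2, -6) → (2, -6); (-9, 5) → (9, 5)
T4 shear: y ← y + 1·x: (0, -4) → (0, -4); (0, -6) → (0, -6); (2, -6) → (2, -4); (9, 5) → (9, 14)

image vertices: (0, -4), (0, -6), (2, -4), (9, 14)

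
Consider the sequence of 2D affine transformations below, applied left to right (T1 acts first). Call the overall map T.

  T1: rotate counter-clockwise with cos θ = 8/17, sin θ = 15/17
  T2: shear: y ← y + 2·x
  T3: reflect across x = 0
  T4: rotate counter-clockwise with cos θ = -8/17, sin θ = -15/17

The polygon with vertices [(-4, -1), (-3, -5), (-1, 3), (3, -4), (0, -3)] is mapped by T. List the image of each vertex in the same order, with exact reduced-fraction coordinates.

image vertices: (-98/17, 33/17), (39/17, 37/17), (-1879/289, -19/289), (3387/289, -188/289), (1350/289, 147/289)

T1 rotate counter-clockwise with cos θ = 8/17, sin θ = 15/17: (-4, -1) → (-1, -4); (-3, -5) → (3, -5); (-1, 3) → (-53/17, 9/17); (3, -4) → (84/17, 13/17); (0, -3) → (45/17, -24/17)
T2 shear: y ← y + 2·x: (-1, -4) → (-1, -6); (3, -5) → (3, 1); (-53/17, 9/17) → (-53/17, -97/17); (84/17, 13/17) → (84/17, 181/17); (45/17, -24/17) → (45/17, 66/17)
T3 reflect across x = 0: (-1, -6) → (1, -6); (3, 1) → (-3, 1); (-53/17, -97/17) → (53/17, -97/17); (84/17, 181/17) → (-84/17, 181/17); (45/17, 66/17) → (-45/17, 66/17)
T4 rotate counter-clockwise with cos θ = -8/17, sin θ = -15/17: (1, -6) → (-98/17, 33/17); (-3, 1) → (39/17, 37/17); (53/17, -97/17) → (-1879/289, -19/289); (-84/17, 181/17) → (3387/289, -188/289); (-45/17, 66/17) → (1350/289, 147/289)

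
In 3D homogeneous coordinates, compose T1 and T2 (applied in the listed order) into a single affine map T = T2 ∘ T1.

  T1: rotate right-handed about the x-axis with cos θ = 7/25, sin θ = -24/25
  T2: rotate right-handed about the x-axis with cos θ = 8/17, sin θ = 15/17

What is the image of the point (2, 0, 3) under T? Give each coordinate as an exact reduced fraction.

T1 rotate right-handed about the x-axis with cos θ = 7/25, sin θ = -24/25: (2, 0, 3) → (2, 72/25, 21/25)
T2 rotate right-handed about the x-axis with cos θ = 8/17, sin θ = 15/17: (2, 72/25, 21/25) → (2, 261/425, 1248/425)

T(p) = (2, 261/425, 1248/425)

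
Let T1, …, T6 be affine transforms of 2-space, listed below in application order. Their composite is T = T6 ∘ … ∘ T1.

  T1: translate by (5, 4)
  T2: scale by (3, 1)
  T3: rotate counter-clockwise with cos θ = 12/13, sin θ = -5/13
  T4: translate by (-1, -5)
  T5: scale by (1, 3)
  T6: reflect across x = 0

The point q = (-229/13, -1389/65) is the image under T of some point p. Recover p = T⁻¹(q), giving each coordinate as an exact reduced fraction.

p = (1, 6/5)

T1 = [1 0 5; 0 1 4; 0 0 1]
T2·T1 = [3 0 15; 0 1 4; 0 0 1]
T3·…·T1 = [36/13 5/13 200/13; -15/13 12/13 -27/13; 0 0 1]
T4·…·T1 = [36/13 5/13 187/13; -15/13 12/13 -92/13; 0 0 1]
T5·…·T1 = [36/13 5/13 187/13; -45/13 36/13 -276/13; 0 0 1]
T6·…·T1 = [-36/13 -5/13 -187/13; -45/13 36/13 -276/13; 0 0 1]
det M = -9; M⁻¹ = [-4/13 -5/117 -16/3; -5/13 4/13 1; 0 0 1]
M⁻¹ · (-229/13, -1389/65)ᵀ = (1, 6/5)ᵀ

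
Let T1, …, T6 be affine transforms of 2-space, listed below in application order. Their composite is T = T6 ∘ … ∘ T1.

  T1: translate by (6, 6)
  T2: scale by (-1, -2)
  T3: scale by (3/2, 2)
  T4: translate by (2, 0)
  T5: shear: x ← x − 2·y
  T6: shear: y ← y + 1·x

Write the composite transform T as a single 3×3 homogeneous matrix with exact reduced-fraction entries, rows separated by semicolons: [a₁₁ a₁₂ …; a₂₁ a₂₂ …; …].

T1 = [1 0 6; 0 1 6; 0 0 1]
T2·T1 = [-1 0 -6; 0 -2 -12; 0 0 1]
T3·…·T1 = [-3/2 0 -9; 0 -4 -24; 0 0 1]
T4·…·T1 = [-3/2 0 -7; 0 -4 -24; 0 0 1]
T5·…·T1 = [-3/2 8 41; 0 -4 -24; 0 0 1]
T6·…·T1 = [-3/2 8 41; -3/2 4 17; 0 0 1]

T = [-3/2 8 41; -3/2 4 17; 0 0 1]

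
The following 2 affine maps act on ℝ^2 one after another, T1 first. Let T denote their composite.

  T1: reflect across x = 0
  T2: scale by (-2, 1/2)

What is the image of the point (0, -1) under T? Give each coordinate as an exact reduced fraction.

T(p) = (0, -1/2)

T1 reflect across x = 0: (0, -1) → (0, -1)
T2 scale by (-2, 1/2): (0, -1) → (0, -1/2)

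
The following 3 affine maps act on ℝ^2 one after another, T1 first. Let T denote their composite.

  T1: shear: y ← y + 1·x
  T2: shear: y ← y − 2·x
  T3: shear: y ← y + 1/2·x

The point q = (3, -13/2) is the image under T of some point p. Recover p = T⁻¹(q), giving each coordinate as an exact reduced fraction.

T1 = [1 0 0; 1 1 0; 0 0 1]
T2·T1 = [1 0 0; -1 1 0; 0 0 1]
T3·…·T1 = [1 0 0; -1/2 1 0; 0 0 1]
det M = 1; M⁻¹ = [1 0 0; 1/2 1 0; 0 0 1]
M⁻¹ · (3, -13/2)ᵀ = (3, -5)ᵀ

p = (3, -5)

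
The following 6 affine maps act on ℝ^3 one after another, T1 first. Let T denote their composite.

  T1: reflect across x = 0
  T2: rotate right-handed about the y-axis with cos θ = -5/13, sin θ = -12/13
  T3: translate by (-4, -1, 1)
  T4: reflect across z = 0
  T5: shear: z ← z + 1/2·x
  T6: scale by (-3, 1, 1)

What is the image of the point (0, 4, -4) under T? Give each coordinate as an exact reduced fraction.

T(p) = (12/13, 3, -35/13)

T1 reflect across x = 0: (0, 4, -4) → (0, 4, -4)
T2 rotate right-handed about the y-axis with cos θ = -5/13, sin θ = -12/13: (0, 4, -4) → (48/13, 4, 20/13)
T3 translate by (-4, -1, 1): (48/13, 4, 20/13) → (-4/13, 3, 33/13)
T4 reflect across z = 0: (-4/13, 3, 33/13) → (-4/13, 3, -33/13)
T5 shear: z ← z + 1/2·x: (-4/13, 3, -33/13) → (-4/13, 3, -35/13)
T6 scale by (-3, 1, 1): (-4/13, 3, -35/13) → (12/13, 3, -35/13)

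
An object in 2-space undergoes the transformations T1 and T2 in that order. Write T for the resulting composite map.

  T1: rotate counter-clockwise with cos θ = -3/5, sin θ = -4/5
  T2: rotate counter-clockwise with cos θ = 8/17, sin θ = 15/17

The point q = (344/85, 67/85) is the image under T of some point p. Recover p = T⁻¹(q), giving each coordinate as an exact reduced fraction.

p = (1, 4)

T1 = [-3/5 4/5 0; -4/5 -3/5 0; 0 0 1]
T2·T1 = [36/85 77/85 0; -77/85 36/85 0; 0 0 1]
det M = 1; M⁻¹ = [36/85 -77/85 0; 77/85 36/85 0; 0 0 1]
M⁻¹ · (344/85, 67/85)ᵀ = (1, 4)ᵀ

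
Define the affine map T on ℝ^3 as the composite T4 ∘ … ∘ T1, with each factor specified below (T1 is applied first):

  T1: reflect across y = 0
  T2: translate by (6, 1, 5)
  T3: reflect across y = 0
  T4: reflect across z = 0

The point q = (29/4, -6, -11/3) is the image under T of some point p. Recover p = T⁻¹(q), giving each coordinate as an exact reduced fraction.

T1 = [1 0 0 0; 0 -1 0 0; 0 0 1 0; 0 0 0 1]
T2·T1 = [1 0 0 6; 0 -1 0 1; 0 0 1 5; 0 0 0 1]
T3·…·T1 = [1 0 0 6; 0 1 0 -1; 0 0 1 5; 0 0 0 1]
T4·…·T1 = [1 0 0 6; 0 1 0 -1; 0 0 -1 -5; 0 0 0 1]
det M = -1; M⁻¹ = [1 0 0 -6; 0 1 0 1; 0 0 -1 -5; 0 0 0 1]
M⁻¹ · (29/4, -6, -11/3)ᵀ = (5/4, -5, -4/3)ᵀ

p = (5/4, -5, -4/3)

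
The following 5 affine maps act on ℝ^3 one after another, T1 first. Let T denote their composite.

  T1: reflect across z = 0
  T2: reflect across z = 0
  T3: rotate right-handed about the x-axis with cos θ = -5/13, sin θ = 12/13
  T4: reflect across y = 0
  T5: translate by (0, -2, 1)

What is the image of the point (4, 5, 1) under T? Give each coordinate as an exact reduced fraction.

T1 reflect across z = 0: (4, 5, 1) → (4, 5, -1)
T2 reflect across z = 0: (4, 5, -1) → (4, 5, 1)
T3 rotate right-handed about the x-axis with cos θ = -5/13, sin θ = 12/13: (4, 5, 1) → (4, -37/13, 55/13)
T4 reflect across y = 0: (4, -37/13, 55/13) → (4, 37/13, 55/13)
T5 translate by (0, -2, 1): (4, 37/13, 55/13) → (4, 11/13, 68/13)

T(p) = (4, 11/13, 68/13)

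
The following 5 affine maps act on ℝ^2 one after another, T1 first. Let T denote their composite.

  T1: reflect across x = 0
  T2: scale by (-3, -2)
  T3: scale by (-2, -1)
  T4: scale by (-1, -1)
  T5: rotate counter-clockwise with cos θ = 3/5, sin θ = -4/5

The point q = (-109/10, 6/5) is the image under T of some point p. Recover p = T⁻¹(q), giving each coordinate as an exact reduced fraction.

p = (-5/4, 4)

T1 = [-1 0 0; 0 1 0; 0 0 1]
T2·T1 = [3 0 0; 0 -2 0; 0 0 1]
T3·…·T1 = [-6 0 0; 0 2 0; 0 0 1]
T4·…·T1 = [6 0 0; 0 -2 0; 0 0 1]
T5·…·T1 = [18/5 -8/5 0; -24/5 -6/5 0; 0 0 1]
det M = -12; M⁻¹ = [1/10 -2/15 0; -2/5 -3/10 0; 0 0 1]
M⁻¹ · (-109/10, 6/5)ᵀ = (-5/4, 4)ᵀ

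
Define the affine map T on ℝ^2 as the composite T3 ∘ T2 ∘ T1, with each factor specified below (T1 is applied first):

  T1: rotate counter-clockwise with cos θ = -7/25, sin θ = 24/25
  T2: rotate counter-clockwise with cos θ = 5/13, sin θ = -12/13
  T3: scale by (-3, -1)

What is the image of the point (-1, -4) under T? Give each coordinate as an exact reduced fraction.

T(p) = (-1689/325, 1216/325)

T1 rotate counter-clockwise with cos θ = -7/25, sin θ = 24/25: (-1, -4) → (103/25, 4/25)
T2 rotate counter-clockwise with cos θ = 5/13, sin θ = -12/13: (103/25, 4/25) → (563/325, -1216/325)
T3 scale by (-3, -1): (563/325, -1216/325) → (-1689/325, 1216/325)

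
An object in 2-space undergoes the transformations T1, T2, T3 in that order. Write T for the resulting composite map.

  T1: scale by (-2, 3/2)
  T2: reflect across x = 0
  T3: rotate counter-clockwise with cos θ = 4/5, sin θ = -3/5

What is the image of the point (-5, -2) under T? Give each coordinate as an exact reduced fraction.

T1 scale by (-2, 3/2): (-5, -2) → (10, -3)
T2 reflect across x = 0: (10, -3) → (-10, -3)
T3 rotate counter-clockwise with cos θ = 4/5, sin θ = -3/5: (-10, -3) → (-49/5, 18/5)

T(p) = (-49/5, 18/5)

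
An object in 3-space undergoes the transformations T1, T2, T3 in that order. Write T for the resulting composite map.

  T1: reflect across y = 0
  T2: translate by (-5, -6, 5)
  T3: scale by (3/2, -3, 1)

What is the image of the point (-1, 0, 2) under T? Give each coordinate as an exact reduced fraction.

T1 reflect across y = 0: (-1, 0, 2) → (-1, 0, 2)
T2 translate by (-5, -6, 5): (-1, 0, 2) → (-6, -6, 7)
T3 scale by (3/2, -3, 1): (-6, -6, 7) → (-9, 18, 7)

T(p) = (-9, 18, 7)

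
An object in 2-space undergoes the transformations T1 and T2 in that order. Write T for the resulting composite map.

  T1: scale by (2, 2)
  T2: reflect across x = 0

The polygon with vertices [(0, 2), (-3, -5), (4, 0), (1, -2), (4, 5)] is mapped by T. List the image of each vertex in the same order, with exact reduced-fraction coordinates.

image vertices: (0, 4), (6, -10), (-8, 0), (-2, -4), (-8, 10)

T1 scale by (2, 2): (0, 2) → (0, 4); (-3, -5) → (-6, -10); (4, 0) → (8, 0); (1, -2) → (2, -4); (4, 5) → (8, 10)
T2 reflect across x = 0: (0, 4) → (0, 4); (-6, -10) → (6, -10); (8, 0) → (-8, 0); (2, -4) → (-2, -4); (8, 10) → (-8, 10)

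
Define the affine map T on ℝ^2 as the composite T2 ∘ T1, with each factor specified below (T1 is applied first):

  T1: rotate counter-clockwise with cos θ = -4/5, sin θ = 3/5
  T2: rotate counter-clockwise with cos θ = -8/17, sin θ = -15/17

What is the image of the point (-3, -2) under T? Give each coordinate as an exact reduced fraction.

T1 rotate counter-clockwise with cos θ = -4/5, sin θ = 3/5: (-3, -2) → (18/5, -1/5)
T2 rotate counter-clockwise with cos θ = -8/17, sin θ = -15/17: (18/5, -1/5) → (-159/85, -262/85)

T(p) = (-159/85, -262/85)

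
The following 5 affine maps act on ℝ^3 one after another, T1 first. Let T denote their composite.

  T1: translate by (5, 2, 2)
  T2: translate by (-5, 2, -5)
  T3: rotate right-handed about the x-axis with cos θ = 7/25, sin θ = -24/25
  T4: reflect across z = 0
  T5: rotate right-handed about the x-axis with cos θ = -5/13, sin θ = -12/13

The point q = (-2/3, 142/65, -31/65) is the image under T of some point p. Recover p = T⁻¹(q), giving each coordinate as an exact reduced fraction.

T1 = [1 0 0 5; 0 1 0 2; 0 0 1 2; 0 0 0 1]
T2·T1 = [1 0 0 0; 0 1 0 4; 0 0 1 -3; 0 0 0 1]
T3·…·T1 = [1 0 0 0; 0 7/25 24/25 -44/25; 0 -24/25 7/25 -117/25; 0 0 0 1]
T4·…·T1 = [1 0 0 0; 0 7/25 24/25 -44/25; 0 24/25 -7/25 117/25; 0 0 0 1]
T5·…·T1 = [1 0 0 0; 0 253/325 -204/325 1624/325; 0 -204/325 -253/325 -57/325; 0 0 0 1]
det M = -1; M⁻¹ = [1 0 0 0; 0 253/325 -204/325 -4; 0 -204/325 -253/325 3; 0 0 0 1]
M⁻¹ · (-2/3, 142/65, -31/65)ᵀ = (-2/3, -2, 2)ᵀ

p = (-2/3, -2, 2)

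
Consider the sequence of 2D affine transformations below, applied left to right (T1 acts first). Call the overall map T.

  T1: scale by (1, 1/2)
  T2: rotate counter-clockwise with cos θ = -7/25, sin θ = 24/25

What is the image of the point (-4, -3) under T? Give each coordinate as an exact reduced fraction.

T1 scale by (1, 1/2): (-4, -3) → (-4, -3/2)
T2 rotate counter-clockwise with cos θ = -7/25, sin θ = 24/25: (-4, -3/2) → (64/25, -171/50)

T(p) = (64/25, -171/50)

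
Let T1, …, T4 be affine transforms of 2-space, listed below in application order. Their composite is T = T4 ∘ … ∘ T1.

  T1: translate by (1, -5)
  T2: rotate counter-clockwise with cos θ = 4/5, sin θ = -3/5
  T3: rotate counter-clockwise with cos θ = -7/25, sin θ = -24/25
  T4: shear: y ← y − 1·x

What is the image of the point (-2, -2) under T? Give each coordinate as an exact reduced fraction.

T(p) = (-17/5, 48/5)

T1 translate by (1, -5): (-2, -2) → (-1, -7)
T2 rotate counter-clockwise with cos θ = 4/5, sin θ = -3/5: (-1, -7) → (-5, -5)
T3 rotate counter-clockwise with cos θ = -7/25, sin θ = -24/25: (-5, -5) → (-17/5, 31/5)
T4 shear: y ← y − 1·x: (-17/5, 31/5) → (-17/5, 48/5)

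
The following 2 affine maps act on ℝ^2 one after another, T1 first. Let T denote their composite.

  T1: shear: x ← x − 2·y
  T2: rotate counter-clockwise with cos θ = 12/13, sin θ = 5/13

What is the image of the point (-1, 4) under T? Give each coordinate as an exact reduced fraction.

T1 shear: x ← x − 2·y: (-1, 4) → (-9, 4)
T2 rotate counter-clockwise with cos θ = 12/13, sin θ = 5/13: (-9, 4) → (-128/13, 3/13)

T(p) = (-128/13, 3/13)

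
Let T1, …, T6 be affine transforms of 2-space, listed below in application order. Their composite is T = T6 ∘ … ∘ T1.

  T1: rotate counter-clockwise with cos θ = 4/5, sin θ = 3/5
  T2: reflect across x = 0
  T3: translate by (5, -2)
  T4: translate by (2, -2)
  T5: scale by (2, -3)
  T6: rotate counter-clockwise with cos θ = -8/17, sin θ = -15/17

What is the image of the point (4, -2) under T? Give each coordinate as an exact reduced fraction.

T(p) = (512/85, -774/85)

T1 rotate counter-clockwise with cos θ = 4/5, sin θ = 3/5: (4, -2) → (22/5, 4/5)
T2 reflect across x = 0: (22/5, 4/5) → (-22/5, 4/5)
T3 translate by (5, -2): (-22/5, 4/5) → (3/5, -6/5)
T4 translate by (2, -2): (3/5, -6/5) → (13/5, -16/5)
T5 scale by (2, -3): (13/5, -16/5) → (26/5, 48/5)
T6 rotate counter-clockwise with cos θ = -8/17, sin θ = -15/17: (26/5, 48/5) → (512/85, -774/85)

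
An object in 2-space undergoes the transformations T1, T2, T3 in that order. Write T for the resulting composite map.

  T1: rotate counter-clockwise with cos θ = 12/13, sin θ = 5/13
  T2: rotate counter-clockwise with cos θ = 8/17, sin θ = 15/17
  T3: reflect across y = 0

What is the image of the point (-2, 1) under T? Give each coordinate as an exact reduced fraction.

T(p) = (-262/221, 419/221)

T1 rotate counter-clockwise with cos θ = 12/13, sin θ = 5/13: (-2, 1) → (-29/13, 2/13)
T2 rotate counter-clockwise with cos θ = 8/17, sin θ = 15/17: (-29/13, 2/13) → (-262/221, -419/221)
T3 reflect across y = 0: (-262/221, -419/221) → (-262/221, 419/221)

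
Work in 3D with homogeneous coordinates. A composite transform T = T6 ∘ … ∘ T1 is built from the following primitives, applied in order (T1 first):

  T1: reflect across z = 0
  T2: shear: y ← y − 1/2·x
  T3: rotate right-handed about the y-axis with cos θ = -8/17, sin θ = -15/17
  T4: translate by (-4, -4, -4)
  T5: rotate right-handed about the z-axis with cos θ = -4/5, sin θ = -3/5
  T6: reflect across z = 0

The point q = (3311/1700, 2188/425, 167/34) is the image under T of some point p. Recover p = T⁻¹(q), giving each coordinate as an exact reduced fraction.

T1 = [1 0 0 0; 0 1 0 0; 0 0 -1 0; 0 0 0 1]
T2·T1 = [1 0 0 0; -1/2 1 0 0; 0 0 -1 0; 0 0 0 1]
T3·…·T1 = [-8/17 0 15/17 0; -1/2 1 0 0; 15/17 0 8/17 0; 0 0 0 1]
T4·…·T1 = [-8/17 0 15/17 -4; -1/2 1 0 -4; 15/17 0 8/17 -4; 0 0 0 1]
T5·…·T1 = [13/170 3/5 -12/17 4/5; 58/85 -4/5 -9/17 28/5; 15/17 0 8/17 -4; 0 0 0 1]
T6·…·T1 = [13/170 3/5 -12/17 4/5; 58/85 -4/5 -9/17 28/5; -15/17 0 -8/17 4; 0 0 0 1]
det M = 1; M⁻¹ = [32/85 24/85 -15/17 28/17; 67/85 -56/85 -15/34 82/17; -12/17 -9/17 -8/17 92/17; 0 0 0 1]
M⁻¹ · (3311/1700, 2188/425, 167/34)ᵀ = (-1/2, 4/5, -1)ᵀ

p = (-1/2, 4/5, -1)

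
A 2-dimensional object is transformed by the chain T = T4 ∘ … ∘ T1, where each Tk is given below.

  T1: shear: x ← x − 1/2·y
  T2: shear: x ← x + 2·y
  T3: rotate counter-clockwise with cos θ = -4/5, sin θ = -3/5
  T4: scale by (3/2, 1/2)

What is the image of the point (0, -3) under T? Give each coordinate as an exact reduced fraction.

T1 shear: x ← x − 1/2·y: (0, -3) → (3/2, -3)
T2 shear: x ← x + 2·y: (3/2, -3) → (-9/2, -3)
T3 rotate counter-clockwise with cos θ = -4/5, sin θ = -3/5: (-9/2, -3) → (9/5, 51/10)
T4 scale by (3/2, 1/2): (9/5, 51/10) → (27/10, 51/20)

T(p) = (27/10, 51/20)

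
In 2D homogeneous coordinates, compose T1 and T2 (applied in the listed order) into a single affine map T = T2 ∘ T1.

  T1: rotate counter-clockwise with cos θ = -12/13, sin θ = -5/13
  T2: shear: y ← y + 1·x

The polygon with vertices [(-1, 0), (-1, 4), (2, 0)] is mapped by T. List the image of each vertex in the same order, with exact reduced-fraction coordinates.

T1 rotate counter-clockwise with cos θ = -12/13, sin θ = -5/13: (-1, 0) → (12/13, 5/13); (-1, 4) → (32/13, -43/13); (2, 0) → (-24/13, -10/13)
T2 shear: y ← y + 1·x: (12/13, 5/13) → (12/13, 17/13); (32/13, -43/13) → (32/13, -11/13); (-24/13, -10/13) → (-24/13, -34/13)

image vertices: (12/13, 17/13), (32/13, -11/13), (-24/13, -34/13)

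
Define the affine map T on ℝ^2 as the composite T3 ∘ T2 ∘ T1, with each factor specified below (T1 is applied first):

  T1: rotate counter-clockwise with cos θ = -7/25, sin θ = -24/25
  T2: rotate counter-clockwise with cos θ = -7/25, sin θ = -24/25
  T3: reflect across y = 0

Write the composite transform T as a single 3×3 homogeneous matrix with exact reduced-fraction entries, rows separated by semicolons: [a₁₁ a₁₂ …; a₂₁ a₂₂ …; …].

T1 = [-7/25 24/25 0; -24/25 -7/25 0; 0 0 1]
T2·T1 = [-527/625 -336/625 0; 336/625 -527/625 0; 0 0 1]
T3·…·T1 = [-527/625 -336/625 0; -336/625 527/625 0; 0 0 1]

T = [-527/625 -336/625 0; -336/625 527/625 0; 0 0 1]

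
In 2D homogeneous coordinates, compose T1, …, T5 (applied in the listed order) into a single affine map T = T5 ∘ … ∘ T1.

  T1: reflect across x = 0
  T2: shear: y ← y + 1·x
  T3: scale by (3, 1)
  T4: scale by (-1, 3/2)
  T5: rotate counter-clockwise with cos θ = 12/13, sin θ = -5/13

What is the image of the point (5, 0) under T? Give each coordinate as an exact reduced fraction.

T1 reflect across x = 0: (5, 0) → (-5, 0)
T2 shear: y ← y + 1·x: (-5, 0) → (-5, -5)
T3 scale by (3, 1): (-5, -5) → (-15, -5)
T4 scale by (-1, 3/2): (-15, -5) → (15, -15/2)
T5 rotate counter-clockwise with cos θ = 12/13, sin θ = -5/13: (15, -15/2) → (285/26, -165/13)

T(p) = (285/26, -165/13)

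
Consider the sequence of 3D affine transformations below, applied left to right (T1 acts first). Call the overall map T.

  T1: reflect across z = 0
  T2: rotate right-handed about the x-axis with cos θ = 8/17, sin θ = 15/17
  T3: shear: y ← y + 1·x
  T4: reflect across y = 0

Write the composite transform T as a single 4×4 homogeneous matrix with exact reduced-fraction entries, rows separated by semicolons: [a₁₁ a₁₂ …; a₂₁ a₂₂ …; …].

T = [1 0 0 0; -1 -8/17 -15/17 0; 0 15/17 -8/17 0; 0 0 0 1]

T1 = [1 0 0 0; 0 1 0 0; 0 0 -1 0; 0 0 0 1]
T2·T1 = [1 0 0 0; 0 8/17 15/17 0; 0 15/17 -8/17 0; 0 0 0 1]
T3·…·T1 = [1 0 0 0; 1 8/17 15/17 0; 0 15/17 -8/17 0; 0 0 0 1]
T4·…·T1 = [1 0 0 0; -1 -8/17 -15/17 0; 0 15/17 -8/17 0; 0 0 0 1]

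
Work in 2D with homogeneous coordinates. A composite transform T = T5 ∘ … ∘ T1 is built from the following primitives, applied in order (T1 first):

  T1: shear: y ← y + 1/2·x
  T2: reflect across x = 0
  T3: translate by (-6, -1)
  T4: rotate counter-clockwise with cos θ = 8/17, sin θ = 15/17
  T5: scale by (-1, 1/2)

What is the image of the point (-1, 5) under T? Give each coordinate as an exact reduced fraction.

T1 shear: y ← y + 1/2·x: (-1, 5) → (-1, 9/2)
T2 reflect across x = 0: (-1, 9/2) → (1, 9/2)
T3 translate by (-6, -1): (1, 9/2) → (-5, 7/2)
T4 rotate counter-clockwise with cos θ = 8/17, sin θ = 15/17: (-5, 7/2) → (-185/34, -47/17)
T5 scale by (-1, 1/2): (-185/34, -47/17) → (185/34, -47/34)

T(p) = (185/34, -47/34)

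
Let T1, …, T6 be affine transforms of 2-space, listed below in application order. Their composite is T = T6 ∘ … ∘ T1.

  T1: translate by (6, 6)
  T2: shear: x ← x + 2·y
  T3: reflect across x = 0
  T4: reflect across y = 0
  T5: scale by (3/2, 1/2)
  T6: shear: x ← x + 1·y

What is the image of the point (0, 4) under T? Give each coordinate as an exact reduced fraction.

T(p) = (-44, -5)

T1 translate by (6, 6): (0, 4) → (6, 10)
T2 shear: x ← x + 2·y: (6, 10) → (26, 10)
T3 reflect across x = 0: (26, 10) → (-26, 10)
T4 reflect across y = 0: (-26, 10) → (-26, -10)
T5 scale by (3/2, 1/2): (-26, -10) → (-39, -5)
T6 shear: x ← x + 1·y: (-39, -5) → (-44, -5)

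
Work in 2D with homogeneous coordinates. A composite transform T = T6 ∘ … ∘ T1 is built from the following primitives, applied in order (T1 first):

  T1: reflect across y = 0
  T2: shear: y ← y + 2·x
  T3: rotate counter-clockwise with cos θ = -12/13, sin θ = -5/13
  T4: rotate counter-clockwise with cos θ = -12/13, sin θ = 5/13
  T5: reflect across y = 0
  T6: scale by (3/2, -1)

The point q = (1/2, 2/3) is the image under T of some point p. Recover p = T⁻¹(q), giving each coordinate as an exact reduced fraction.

p = (1/3, 0)

T1 = [1 0 0; 0 -1 0; 0 0 1]
T2·T1 = [1 0 0; 2 -1 0; 0 0 1]
T3·…·T1 = [-2/13 -5/13 0; -29/13 12/13 0; 0 0 1]
T4·…·T1 = [1 0 0; 2 -1 0; 0 0 1]
T5·…·T1 = [1 0 0; -2 1 0; 0 0 1]
T6·…·T1 = [3/2 0 0; 2 -1 0; 0 0 1]
det M = -3/2; M⁻¹ = [2/3 0 0; 4/3 -1 0; 0 0 1]
M⁻¹ · (1/2, 2/3)ᵀ = (1/3, 0)ᵀ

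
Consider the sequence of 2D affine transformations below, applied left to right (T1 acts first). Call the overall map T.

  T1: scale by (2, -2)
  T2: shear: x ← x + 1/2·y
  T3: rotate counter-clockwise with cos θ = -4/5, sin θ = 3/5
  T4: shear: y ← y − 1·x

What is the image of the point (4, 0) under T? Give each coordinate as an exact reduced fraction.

T1 scale by (2, -2): (4, 0) → (8, 0)
T2 shear: x ← x + 1/2·y: (8, 0) → (8, 0)
T3 rotate counter-clockwise with cos θ = -4/5, sin θ = 3/5: (8, 0) → (-32/5, 24/5)
T4 shear: y ← y − 1·x: (-32/5, 24/5) → (-32/5, 56/5)

T(p) = (-32/5, 56/5)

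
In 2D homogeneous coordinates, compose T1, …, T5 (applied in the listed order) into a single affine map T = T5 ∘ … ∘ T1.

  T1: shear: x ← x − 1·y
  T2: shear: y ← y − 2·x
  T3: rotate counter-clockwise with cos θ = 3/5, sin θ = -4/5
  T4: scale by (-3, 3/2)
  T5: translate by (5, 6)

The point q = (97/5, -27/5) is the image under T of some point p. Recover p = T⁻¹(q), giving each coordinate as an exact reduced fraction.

p = (6/5, -2)

T1 = [1 -1 0; 0 1 0; 0 0 1]
T2·T1 = [1 -1 0; -2 3 0; 0 0 1]
T3·…·T1 = [-1 9/5 0; -2 13/5 0; 0 0 1]
T4·…·T1 = [3 -27/5 0; -3 39/10 0; 0 0 1]
T5·…·T1 = [3 -27/5 5; -3 39/10 6; 0 0 1]
det M = -9/2; M⁻¹ = [-13/15 -6/5 173/15; -2/3 -2/3 22/3; 0 0 1]
M⁻¹ · (97/5, -27/5)ᵀ = (6/5, -2)ᵀ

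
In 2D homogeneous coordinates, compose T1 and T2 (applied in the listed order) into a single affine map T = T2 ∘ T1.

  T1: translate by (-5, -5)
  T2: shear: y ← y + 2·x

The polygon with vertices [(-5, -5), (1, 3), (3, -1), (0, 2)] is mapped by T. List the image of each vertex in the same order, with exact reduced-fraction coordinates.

T1 translate by (-5, -5): (-5, -5) → (-10, -10); (1, 3) → (-4, -2); (3, -1) → (-2, -6); (0, 2) → (-5, -3)
T2 shear: y ← y + 2·x: (-10, -10) → (-10, -30); (-4, -2) → (-4, -10); (-2, -6) → (-2, -10); (-5, -3) → (-5, -13)

image vertices: (-10, -30), (-4, -10), (-2, -10), (-5, -13)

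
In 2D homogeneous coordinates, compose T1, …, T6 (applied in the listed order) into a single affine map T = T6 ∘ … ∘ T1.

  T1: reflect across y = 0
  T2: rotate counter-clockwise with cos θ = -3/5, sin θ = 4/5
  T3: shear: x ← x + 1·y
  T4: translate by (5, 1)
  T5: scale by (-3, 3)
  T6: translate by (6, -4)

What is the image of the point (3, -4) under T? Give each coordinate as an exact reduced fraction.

T(p) = (6, -1)

T1 reflect across y = 0: (3, -4) → (3, 4)
T2 rotate counter-clockwise with cos θ = -3/5, sin θ = 4/5: (3, 4) → (-5, 0)
T3 shear: x ← x + 1·y: (-5, 0) → (-5, 0)
T4 translate by (5, 1): (-5, 0) → (0, 1)
T5 scale by (-3, 3): (0, 1) → (0, 3)
T6 translate by (6, -4): (0, 3) → (6, -1)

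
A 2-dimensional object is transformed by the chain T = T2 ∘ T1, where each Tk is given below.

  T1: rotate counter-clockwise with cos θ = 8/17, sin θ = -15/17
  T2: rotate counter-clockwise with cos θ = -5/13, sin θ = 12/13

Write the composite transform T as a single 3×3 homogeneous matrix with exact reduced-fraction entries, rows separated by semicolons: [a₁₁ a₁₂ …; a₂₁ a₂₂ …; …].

T1 = [8/17 15/17 0; -15/17 8/17 0; 0 0 1]
T2·T1 = [140/221 -171/221 0; 171/221 140/221 0; 0 0 1]

T = [140/221 -171/221 0; 171/221 140/221 0; 0 0 1]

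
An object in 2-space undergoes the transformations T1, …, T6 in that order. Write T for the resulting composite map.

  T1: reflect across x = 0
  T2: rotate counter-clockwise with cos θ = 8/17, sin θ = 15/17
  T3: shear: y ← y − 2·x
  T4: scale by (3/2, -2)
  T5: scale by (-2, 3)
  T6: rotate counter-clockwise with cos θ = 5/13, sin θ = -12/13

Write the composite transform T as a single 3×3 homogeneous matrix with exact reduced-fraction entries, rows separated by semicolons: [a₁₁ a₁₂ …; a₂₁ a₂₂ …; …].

T1 = [-1 0 0; 0 1 0; 0 0 1]
T2·T1 = [-8/17 -15/17 0; -15/17 8/17 0; 0 0 1]
T3·…·T1 = [-8/17 -15/17 0; 1/17 38/17 0; 0 0 1]
T4·…·T1 = [-12/17 -45/34 0; -2/17 -76/17 0; 0 0 1]
T5·…·T1 = [24/17 45/17 0; -6/17 -228/17 0; 0 0 1]
T6·…·T1 = [48/221 -2511/221 0; -318/221 -1680/221 0; 0 0 1]

T = [48/221 -2511/221 0; -318/221 -1680/221 0; 0 0 1]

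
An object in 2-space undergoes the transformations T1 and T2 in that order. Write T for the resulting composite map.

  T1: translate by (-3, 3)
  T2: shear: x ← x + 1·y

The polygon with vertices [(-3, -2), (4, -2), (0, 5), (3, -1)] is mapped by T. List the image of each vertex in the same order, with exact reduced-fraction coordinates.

T1 translate by (-3, 3): (-3, -2) → (-6, 1); (4, -2) → (1, 1); (0, 5) → (-3, 8); (3, -1) → (0, 2)
T2 shear: x ← x + 1·y: (-6, 1) → (-5, 1); (1, 1) → (2, 1); (-3, 8) → (5, 8); (0, 2) → (2, 2)

image vertices: (-5, 1), (2, 1), (5, 8), (2, 2)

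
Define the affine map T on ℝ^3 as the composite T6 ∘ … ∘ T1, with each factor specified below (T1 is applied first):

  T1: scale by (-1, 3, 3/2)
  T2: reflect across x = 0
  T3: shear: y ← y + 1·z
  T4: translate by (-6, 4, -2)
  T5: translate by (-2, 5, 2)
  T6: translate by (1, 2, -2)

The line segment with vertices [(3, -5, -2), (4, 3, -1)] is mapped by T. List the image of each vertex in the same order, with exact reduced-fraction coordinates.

T1 scale by (-1, 3, 3/2): (3, -5, -2) → (-3, -15, -3); (4, 3, -1) → (-4, 9, -3/2)
T2 reflect across x = 0: (-3, -15, -3) → (3, -15, -3); (-4, 9, -3/2) → (4, 9, -3/2)
T3 shear: y ← y + 1·z: (3, -15, -3) → (3, -18, -3); (4, 9, -3/2) → (4, 15/2, -3/2)
T4 translate by (-6, 4, -2): (3, -18, -3) → (-3, -14, -5); (4, 15/2, -3/2) → (-2, 23/2, -7/2)
T5 translate by (-2, 5, 2): (-3, -14, -5) → (-5, -9, -3); (-2, 23/2, -7/2) → (-4, 33/2, -3/2)
T6 translate by (1, 2, -2): (-5, -9, -3) → (-4, -7, -5); (-4, 33/2, -3/2) → (-3, 37/2, -7/2)

image vertices: (-4, -7, -5), (-3, 37/2, -7/2)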